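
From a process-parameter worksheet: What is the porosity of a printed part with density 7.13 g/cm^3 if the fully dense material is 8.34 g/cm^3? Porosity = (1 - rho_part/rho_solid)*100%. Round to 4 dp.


Porosity = (1-7.13/8.34)*100 = 14.5084 %


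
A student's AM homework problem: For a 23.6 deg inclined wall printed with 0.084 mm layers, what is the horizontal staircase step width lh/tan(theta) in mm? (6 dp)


step = 0.084 / tan(23.6) = 0.192268 mm


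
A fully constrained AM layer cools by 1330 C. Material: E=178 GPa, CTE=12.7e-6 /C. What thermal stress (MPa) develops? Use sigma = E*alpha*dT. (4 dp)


sigma = 178*1000 * 12.7e-6 * 1330 = 3006.598 MPa


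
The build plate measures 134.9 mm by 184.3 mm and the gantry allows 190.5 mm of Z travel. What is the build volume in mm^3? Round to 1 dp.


V = 134.9 * 184.3 * 190.5 = 4736224.3 mm^3


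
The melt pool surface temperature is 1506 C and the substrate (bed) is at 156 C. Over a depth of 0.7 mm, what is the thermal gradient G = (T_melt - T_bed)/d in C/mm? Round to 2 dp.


G = (1506-156)/0.7 = 1928.57 C/mm


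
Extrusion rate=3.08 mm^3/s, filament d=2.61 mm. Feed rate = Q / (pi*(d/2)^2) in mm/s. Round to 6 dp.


A = pi*(2.61/2)^2 = 5.350211
v = 3.08 / 5.350211 = 0.575678 mm/s


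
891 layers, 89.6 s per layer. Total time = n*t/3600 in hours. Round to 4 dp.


t = 891 * 89.6 / 3600 = 22.176 hrs


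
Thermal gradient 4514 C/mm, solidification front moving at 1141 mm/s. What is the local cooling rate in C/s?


CR = 4514 * 1141 = 5150474 C/s


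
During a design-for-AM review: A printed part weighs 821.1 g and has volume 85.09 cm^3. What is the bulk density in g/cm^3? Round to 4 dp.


rho = 821.1 / 85.09 = 9.6498 g/cm^3


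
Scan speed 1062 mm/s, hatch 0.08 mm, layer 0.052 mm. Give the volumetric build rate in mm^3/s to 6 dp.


Rate = 1062 * 0.08 * 0.052 = 4.41792 mm^3/s


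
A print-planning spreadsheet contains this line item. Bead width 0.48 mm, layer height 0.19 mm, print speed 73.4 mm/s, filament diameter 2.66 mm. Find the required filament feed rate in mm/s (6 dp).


Q = 0.48 * 0.19 * 73.4 = 6.69408 mm^3/s
A_fil = pi*(2.66/2)^2 = 5.55716324 mm^2
v_feed = 6.69408 / 5.55716324 = 1.204586 mm/s


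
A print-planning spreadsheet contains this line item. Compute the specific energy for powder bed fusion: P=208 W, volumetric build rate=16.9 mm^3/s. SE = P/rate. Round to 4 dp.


SE = 208 / 16.9 = 12.3077 J/mm^3


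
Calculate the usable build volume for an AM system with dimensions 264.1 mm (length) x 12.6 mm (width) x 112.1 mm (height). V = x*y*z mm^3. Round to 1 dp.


V = 264.1 * 12.6 * 112.1 = 373030.7 mm^3


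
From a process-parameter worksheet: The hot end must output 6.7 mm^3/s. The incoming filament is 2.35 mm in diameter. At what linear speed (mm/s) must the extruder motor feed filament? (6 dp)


A = pi*(2.35/2)^2 = 4.337361
v = 6.7 / 4.337361 = 1.544718 mm/s


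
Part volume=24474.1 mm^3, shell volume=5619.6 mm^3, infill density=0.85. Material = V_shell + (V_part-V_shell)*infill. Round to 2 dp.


V_infill = (24474.1 - 5619.6) * 0.85 = 16026.33
V_total = 5619.6 + 16026.33 = 21645.93 mm^3


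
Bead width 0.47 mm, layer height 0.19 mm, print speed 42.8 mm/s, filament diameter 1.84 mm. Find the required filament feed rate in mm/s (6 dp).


Q = 0.47 * 0.19 * 42.8 = 3.82204 mm^3/s
A_fil = pi*(1.84/2)^2 = 2.65904402 mm^2
v_feed = 3.82204 / 2.65904402 = 1.437374 mm/s


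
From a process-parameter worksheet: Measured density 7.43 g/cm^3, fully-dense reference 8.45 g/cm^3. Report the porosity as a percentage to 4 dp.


Porosity = (1-7.43/8.45)*100 = 12.071 %


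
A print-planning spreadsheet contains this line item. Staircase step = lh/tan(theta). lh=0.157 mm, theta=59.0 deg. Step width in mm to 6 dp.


step = 0.157 / tan(59.0) = 0.094335 mm


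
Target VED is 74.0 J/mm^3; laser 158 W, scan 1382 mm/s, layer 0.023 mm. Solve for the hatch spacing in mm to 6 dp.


h = 158 / (74.0*1382*0.023) = 0.067172 mm


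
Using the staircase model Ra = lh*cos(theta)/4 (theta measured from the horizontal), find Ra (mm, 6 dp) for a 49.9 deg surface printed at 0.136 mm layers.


Ra = 0.136 * cos(49.9) / 4 = 0.0219 mm


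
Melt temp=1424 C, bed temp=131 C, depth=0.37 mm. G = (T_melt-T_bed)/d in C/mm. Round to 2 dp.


G = (1424-131)/0.37 = 3494.59 C/mm


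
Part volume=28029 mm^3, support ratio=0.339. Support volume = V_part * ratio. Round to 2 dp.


V_support = 28029 * 0.339 = 9501.83 mm^3


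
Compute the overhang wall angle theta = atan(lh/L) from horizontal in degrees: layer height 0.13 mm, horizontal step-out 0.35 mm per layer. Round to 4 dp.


angle = atan(0.13/0.35) = 20.3764 degrees


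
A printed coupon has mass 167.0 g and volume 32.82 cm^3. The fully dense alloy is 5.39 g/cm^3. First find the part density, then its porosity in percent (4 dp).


rho_part = 167.0 / 32.82 = 5.08836076 g/cm^3
Porosity = (1 - 5.08836076/5.39)*100 = 5.5963 %


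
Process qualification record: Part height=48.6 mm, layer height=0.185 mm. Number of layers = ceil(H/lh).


Layers = ceil(48.6/0.185) = 263


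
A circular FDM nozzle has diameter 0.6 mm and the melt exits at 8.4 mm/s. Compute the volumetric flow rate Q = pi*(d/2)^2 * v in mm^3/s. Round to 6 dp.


A = pi*(0.6/2)^2 = 0.28274334 mm^2
Q = 0.28274334 * 8.4 = 2.375044 mm^3/s


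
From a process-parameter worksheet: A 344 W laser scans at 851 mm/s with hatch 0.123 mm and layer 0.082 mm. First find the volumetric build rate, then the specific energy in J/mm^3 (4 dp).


Build rate = 851 * 0.123 * 0.082 = 8.583186 mm^3/s
SE = 344 / 8.583186 = 40.0784 J/mm^3


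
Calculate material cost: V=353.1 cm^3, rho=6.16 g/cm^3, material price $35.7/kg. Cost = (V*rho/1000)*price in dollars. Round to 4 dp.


Mass = 353.1*6.16/1000 = 2.175096 kg
Cost = 2.175096 * 35.7 = 77.6509 $


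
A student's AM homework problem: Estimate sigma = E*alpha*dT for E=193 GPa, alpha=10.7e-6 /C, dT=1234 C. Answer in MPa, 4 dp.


sigma = 193*1000 * 10.7e-6 * 1234 = 2548.3334 MPa


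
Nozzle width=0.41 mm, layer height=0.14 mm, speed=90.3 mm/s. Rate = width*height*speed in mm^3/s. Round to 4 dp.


Rate = 0.41 * 0.14 * 90.3 = 5.1832 mm^3/s


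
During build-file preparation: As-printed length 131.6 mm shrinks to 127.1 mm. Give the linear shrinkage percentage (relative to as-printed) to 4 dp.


Shrinkage = ((131.6-127.1)/131.6)*100 = 3.4195 %


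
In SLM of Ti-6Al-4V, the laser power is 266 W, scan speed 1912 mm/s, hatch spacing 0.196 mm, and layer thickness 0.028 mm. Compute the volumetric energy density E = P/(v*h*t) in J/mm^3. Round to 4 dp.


E = 266 / (1912*0.196*0.028) = 25.3501 J/mm^3


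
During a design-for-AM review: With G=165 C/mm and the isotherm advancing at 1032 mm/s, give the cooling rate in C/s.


CR = 165 * 1032 = 170280 C/s


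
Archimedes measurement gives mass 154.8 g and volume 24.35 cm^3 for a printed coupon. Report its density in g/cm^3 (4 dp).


rho = 154.8 / 24.35 = 6.3573 g/cm^3


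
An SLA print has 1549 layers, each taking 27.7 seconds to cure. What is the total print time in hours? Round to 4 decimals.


t = 1549 * 27.7 / 3600 = 11.9187 hrs


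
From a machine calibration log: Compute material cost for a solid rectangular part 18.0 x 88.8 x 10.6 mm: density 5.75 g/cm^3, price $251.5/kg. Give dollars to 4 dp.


V = 18.0 * 88.8 * 10.6 = 16943.04 mm^3 = 16.94304 cm^3
Mass = 16.94304 * 5.75 / 1000 = 0.09742248 kg
Cost = 0.09742248 * 251.5 = 24.5018 $


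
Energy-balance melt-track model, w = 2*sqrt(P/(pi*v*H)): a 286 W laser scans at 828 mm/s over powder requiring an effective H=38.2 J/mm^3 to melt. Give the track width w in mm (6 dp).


w = 2*sqrt(286/(pi*828*38.2)) = 0.107298 mm


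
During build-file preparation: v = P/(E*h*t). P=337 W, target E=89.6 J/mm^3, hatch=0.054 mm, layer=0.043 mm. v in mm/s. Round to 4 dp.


v = 337 / (89.6*0.054*0.043) = 1619.7936 mm/s


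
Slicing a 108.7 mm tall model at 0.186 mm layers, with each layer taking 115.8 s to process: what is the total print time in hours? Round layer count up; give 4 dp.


Layers = ceil(108.7/0.186) = 585
t = 585 * 115.8 / 3600 = 18.8175 hrs


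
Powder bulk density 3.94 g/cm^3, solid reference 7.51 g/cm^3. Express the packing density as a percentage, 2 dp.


Packing = (3.94/7.51)*100 = 52.46 %


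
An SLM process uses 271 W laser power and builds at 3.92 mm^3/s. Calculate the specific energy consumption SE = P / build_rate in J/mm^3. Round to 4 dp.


SE = 271 / 3.92 = 69.1327 J/mm^3


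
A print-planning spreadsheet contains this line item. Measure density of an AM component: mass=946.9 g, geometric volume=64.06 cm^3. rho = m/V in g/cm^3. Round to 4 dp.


rho = 946.9 / 64.06 = 14.7815 g/cm^3


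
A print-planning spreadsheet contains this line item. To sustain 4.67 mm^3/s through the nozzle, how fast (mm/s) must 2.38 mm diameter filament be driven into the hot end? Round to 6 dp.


A = pi*(2.38/2)^2 = 4.448809
v = 4.67 / 4.448809 = 1.049719 mm/s


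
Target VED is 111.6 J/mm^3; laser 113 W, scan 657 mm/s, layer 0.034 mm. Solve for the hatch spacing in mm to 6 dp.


h = 113 / (111.6*657*0.034) = 0.045328 mm


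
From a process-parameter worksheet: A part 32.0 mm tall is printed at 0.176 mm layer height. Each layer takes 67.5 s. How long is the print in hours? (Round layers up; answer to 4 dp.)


Layers = ceil(32.0/0.176) = 182
t = 182 * 67.5 / 3600 = 3.4125 hrs


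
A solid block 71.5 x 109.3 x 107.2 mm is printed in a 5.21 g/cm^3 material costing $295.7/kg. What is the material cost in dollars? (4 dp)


V = 71.5 * 109.3 * 107.2 = 837762.64 mm^3 = 837.76264 cm^3
Mass = 837.76264 * 5.21 / 1000 = 4.36474335 kg
Cost = 4.36474335 * 295.7 = 1290.6546 $


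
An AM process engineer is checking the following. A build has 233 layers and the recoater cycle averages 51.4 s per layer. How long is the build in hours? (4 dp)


t = 233 * 51.4 / 3600 = 3.3267 hrs


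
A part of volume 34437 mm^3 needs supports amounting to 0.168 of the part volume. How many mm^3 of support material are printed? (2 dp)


V_support = 34437 * 0.168 = 5785.42 mm^3


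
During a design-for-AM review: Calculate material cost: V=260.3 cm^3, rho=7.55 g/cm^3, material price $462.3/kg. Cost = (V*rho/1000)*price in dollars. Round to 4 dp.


Mass = 260.3*7.55/1000 = 1.965265 kg
Cost = 1.965265 * 462.3 = 908.542 $


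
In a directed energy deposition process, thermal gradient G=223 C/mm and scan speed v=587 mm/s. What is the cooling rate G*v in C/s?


CR = 223 * 587 = 130901 C/s


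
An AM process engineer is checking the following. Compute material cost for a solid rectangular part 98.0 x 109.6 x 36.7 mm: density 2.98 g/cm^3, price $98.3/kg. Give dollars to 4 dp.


V = 98.0 * 109.6 * 36.7 = 394187.36 mm^3 = 394.18736 cm^3
Mass = 394.18736 * 2.98 / 1000 = 1.17467833 kg
Cost = 1.17467833 * 98.3 = 115.4709 $


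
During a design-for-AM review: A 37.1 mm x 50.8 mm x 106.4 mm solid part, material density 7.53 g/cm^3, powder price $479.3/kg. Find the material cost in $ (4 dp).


V = 37.1 * 50.8 * 106.4 = 200529.952 mm^3 = 200.529952 cm^3
Mass = 200.529952 * 7.53 / 1000 = 1.50999054 kg
Cost = 1.50999054 * 479.3 = 723.7385 $


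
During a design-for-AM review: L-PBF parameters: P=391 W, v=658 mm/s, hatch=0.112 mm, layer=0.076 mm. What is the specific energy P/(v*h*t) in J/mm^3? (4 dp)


Build rate = 658 * 0.112 * 0.076 = 5.600896 mm^3/s
SE = 391 / 5.600896 = 69.8103 J/mm^3


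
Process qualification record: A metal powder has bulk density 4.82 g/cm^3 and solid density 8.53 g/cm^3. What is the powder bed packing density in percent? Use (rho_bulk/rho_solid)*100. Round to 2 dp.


Packing = (4.82/8.53)*100 = 56.51 %


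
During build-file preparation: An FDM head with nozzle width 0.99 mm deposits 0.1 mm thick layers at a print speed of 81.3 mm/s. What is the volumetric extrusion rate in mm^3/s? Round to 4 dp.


Rate = 0.99 * 0.1 * 81.3 = 8.0487 mm^3/s


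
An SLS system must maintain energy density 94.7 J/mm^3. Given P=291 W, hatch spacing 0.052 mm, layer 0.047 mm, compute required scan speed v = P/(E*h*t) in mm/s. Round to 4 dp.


v = 291 / (94.7*0.052*0.047) = 1257.3084 mm/s


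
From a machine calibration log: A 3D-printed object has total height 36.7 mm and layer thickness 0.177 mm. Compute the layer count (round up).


Layers = ceil(36.7/0.177) = 208


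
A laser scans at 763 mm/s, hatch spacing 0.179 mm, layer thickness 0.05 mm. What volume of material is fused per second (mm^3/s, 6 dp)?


Rate = 763 * 0.179 * 0.05 = 6.82885 mm^3/s


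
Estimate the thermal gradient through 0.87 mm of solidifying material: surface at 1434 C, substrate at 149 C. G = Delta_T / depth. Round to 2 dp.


G = (1434-149)/0.87 = 1477.01 C/mm


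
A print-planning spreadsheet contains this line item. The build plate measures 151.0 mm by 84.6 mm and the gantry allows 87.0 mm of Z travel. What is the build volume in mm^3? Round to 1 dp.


V = 151.0 * 84.6 * 87.0 = 1111390.2 mm^3


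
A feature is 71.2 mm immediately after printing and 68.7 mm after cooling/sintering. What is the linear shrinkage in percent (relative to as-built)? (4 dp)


Shrinkage = ((71.2-68.7)/71.2)*100 = 3.5112 %


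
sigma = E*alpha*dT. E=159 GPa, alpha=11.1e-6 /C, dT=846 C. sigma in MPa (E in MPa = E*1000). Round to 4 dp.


sigma = 159*1000 * 11.1e-6 * 846 = 1493.1054 MPa


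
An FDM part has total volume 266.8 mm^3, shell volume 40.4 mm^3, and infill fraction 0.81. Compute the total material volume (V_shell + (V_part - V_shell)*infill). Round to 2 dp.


V_infill = (266.8 - 40.4) * 0.81 = 183.38
V_total = 40.4 + 183.38 = 223.78 mm^3


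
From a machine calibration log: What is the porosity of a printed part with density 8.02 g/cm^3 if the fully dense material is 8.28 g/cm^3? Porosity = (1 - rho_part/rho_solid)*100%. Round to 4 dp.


Porosity = (1-8.02/8.28)*100 = 3.1401 %


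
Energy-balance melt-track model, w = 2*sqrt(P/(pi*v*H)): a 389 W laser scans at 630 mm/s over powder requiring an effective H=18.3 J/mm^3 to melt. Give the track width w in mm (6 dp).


w = 2*sqrt(389/(pi*630*18.3)) = 0.207269 mm


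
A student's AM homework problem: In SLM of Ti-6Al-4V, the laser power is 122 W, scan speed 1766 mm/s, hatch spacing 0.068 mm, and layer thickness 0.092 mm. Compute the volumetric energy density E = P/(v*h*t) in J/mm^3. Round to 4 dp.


E = 122 / (1766*0.068*0.092) = 11.0426 J/mm^3


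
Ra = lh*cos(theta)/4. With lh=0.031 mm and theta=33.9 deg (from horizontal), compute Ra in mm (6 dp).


Ra = 0.031 * cos(33.9) / 4 = 0.006433 mm


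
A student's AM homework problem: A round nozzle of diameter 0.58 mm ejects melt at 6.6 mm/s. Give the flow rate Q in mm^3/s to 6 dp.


A = pi*(0.58/2)^2 = 0.26420794 mm^2
Q = 0.26420794 * 6.6 = 1.743772 mm^3/s


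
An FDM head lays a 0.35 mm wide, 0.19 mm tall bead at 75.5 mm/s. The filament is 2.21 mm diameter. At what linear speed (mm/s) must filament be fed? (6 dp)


Q = 0.35 * 0.19 * 75.5 = 5.02075 mm^3/s
A_fil = pi*(2.21/2)^2 = 3.83596317 mm^2
v_feed = 5.02075 / 3.83596317 = 1.308863 mm/s


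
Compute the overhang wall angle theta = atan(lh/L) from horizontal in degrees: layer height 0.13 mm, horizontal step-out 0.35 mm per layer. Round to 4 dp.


angle = atan(0.13/0.35) = 20.3764 degrees


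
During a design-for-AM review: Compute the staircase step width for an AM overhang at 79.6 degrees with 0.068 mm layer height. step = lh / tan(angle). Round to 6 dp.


step = 0.068 / tan(79.6) = 0.01248 mm


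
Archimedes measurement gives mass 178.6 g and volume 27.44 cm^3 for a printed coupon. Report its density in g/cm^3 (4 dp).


rho = 178.6 / 27.44 = 6.5087 g/cm^3


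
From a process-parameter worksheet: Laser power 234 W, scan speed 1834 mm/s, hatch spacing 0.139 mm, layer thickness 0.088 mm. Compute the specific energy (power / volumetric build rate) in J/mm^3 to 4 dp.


Build rate = 1834 * 0.139 * 0.088 = 22.433488 mm^3/s
SE = 234 / 22.433488 = 10.4308 J/mm^3


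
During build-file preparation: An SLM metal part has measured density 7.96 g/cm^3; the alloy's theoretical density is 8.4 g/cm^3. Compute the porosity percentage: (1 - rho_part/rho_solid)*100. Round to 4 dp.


Porosity = (1-7.96/8.4)*100 = 5.2381 %


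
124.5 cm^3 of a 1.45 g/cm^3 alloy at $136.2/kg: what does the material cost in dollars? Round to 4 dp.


Mass = 124.5*1.45/1000 = 0.180525 kg
Cost = 0.180525 * 136.2 = 24.5875 $


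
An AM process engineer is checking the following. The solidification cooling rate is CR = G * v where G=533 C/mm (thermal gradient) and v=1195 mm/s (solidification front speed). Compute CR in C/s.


CR = 533 * 1195 = 636935 C/s


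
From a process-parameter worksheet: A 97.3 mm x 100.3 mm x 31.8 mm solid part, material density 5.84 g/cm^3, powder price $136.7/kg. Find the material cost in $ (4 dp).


V = 97.3 * 100.3 * 31.8 = 310342.242 mm^3 = 310.342242 cm^3
Mass = 310.342242 * 5.84 / 1000 = 1.81239869 kg
Cost = 1.81239869 * 136.7 = 247.7549 $


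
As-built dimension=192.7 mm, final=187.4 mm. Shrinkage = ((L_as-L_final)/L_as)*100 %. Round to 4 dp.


Shrinkage = ((192.7-187.4)/192.7)*100 = 2.7504 %


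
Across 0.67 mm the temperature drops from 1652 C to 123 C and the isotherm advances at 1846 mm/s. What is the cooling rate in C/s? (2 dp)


G = (1652-123)/0.67 = 2282.08955224 C/mm
CR = 2282.08955224 * 1846 = 4212737.31 C/s


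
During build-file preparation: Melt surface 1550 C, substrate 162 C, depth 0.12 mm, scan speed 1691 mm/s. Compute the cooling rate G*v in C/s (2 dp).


G = (1550-162)/0.12 = 11566.66666667 C/mm
CR = 11566.66666667 * 1691 = 19559233.33 C/s


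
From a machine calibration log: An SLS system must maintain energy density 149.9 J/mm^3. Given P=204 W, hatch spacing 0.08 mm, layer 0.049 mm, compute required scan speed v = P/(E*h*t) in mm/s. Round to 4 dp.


v = 204 / (149.9*0.08*0.049) = 347.1702 mm/s


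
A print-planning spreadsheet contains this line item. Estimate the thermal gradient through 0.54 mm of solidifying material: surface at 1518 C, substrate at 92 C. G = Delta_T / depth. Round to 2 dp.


G = (1518-92)/0.54 = 2640.74 C/mm


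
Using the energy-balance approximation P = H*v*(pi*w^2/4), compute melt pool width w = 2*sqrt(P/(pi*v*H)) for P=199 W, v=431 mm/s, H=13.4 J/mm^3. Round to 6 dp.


w = 2*sqrt(199/(pi*431*13.4)) = 0.209455 mm


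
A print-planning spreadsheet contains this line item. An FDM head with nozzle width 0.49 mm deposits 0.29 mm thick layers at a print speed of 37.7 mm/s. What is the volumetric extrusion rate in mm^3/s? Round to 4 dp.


Rate = 0.49 * 0.29 * 37.7 = 5.3572 mm^3/s


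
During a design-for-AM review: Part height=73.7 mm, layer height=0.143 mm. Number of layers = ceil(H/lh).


Layers = ceil(73.7/0.143) = 516


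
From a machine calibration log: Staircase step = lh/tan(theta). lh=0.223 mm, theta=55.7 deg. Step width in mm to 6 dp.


step = 0.223 / tan(55.7) = 0.15212 mm


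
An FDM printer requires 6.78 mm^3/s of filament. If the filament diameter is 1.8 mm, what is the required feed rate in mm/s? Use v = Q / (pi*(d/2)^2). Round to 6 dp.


A = pi*(1.8/2)^2 = 2.54469
v = 6.78 / 2.54469 = 2.664372 mm/s


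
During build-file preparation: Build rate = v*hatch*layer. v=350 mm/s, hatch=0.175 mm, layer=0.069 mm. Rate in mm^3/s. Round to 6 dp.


Rate = 350 * 0.175 * 0.069 = 4.22625 mm^3/s


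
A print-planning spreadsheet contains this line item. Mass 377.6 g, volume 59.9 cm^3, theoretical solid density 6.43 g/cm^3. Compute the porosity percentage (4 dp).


rho_part = 377.6 / 59.9 = 6.30383973 g/cm^3
Porosity = (1 - 6.30383973/6.43)*100 = 1.9621 %


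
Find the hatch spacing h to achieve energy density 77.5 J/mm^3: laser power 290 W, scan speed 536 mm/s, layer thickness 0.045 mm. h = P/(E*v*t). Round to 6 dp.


h = 290 / (77.5*536*0.045) = 0.155138 mm


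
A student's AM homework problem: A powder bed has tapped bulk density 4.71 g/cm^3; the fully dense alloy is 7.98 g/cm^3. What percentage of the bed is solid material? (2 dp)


Packing = (4.71/7.98)*100 = 59.02 %


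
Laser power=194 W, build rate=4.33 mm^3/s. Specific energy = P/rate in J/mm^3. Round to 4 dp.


SE = 194 / 4.33 = 44.8037 J/mm^3


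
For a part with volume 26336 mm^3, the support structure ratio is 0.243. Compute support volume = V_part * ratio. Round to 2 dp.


V_support = 26336 * 0.243 = 6399.65 mm^3


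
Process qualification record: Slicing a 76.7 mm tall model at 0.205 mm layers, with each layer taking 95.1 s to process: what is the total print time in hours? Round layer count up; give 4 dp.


Layers = ceil(76.7/0.205) = 375
t = 375 * 95.1 / 3600 = 9.9063 hrs


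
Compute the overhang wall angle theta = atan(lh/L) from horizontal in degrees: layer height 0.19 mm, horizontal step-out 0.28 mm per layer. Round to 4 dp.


angle = atan(0.19/0.28) = 34.1597 degrees


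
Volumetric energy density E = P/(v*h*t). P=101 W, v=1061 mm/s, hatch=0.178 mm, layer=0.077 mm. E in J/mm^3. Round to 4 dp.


E = 101 / (1061*0.178*0.077) = 6.9454 J/mm^3


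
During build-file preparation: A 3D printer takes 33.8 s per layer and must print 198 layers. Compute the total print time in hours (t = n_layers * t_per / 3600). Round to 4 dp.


t = 198 * 33.8 / 3600 = 1.859 hrs


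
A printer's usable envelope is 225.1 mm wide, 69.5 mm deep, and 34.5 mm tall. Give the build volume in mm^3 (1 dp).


V = 225.1 * 69.5 * 34.5 = 539733.5 mm^3


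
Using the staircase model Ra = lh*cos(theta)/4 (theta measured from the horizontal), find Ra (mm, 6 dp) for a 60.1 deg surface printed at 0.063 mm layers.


Ra = 0.063 * cos(60.1) / 4 = 0.007851 mm


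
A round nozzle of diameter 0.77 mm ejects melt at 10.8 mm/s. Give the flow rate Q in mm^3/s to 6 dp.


A = pi*(0.77/2)^2 = 0.46566257 mm^2
Q = 0.46566257 * 10.8 = 5.029156 mm^3/s


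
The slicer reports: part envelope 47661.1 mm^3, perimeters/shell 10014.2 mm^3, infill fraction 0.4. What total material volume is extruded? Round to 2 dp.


V_infill = (47661.1 - 10014.2) * 0.4 = 15058.76
V_total = 10014.2 + 15058.76 = 25072.96 mm^3


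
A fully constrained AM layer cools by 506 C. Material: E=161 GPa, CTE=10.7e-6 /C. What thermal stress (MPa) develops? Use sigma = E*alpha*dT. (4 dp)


sigma = 161*1000 * 10.7e-6 * 506 = 871.6862 MPa


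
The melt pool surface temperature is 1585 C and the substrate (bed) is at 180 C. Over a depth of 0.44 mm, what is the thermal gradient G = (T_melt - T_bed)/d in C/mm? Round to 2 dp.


G = (1585-180)/0.44 = 3193.18 C/mm


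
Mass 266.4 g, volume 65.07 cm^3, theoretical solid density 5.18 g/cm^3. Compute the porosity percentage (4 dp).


rho_part = 266.4 / 65.07 = 4.09405256 g/cm^3
Porosity = (1 - 4.09405256/5.18)*100 = 20.9642 %


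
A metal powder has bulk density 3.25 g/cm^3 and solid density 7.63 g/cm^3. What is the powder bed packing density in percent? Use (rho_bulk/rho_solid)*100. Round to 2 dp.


Packing = (3.25/7.63)*100 = 42.6 %


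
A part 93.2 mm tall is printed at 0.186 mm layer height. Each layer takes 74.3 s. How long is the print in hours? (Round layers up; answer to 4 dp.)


Layers = ceil(93.2/0.186) = 502
t = 502 * 74.3 / 3600 = 10.3607 hrs


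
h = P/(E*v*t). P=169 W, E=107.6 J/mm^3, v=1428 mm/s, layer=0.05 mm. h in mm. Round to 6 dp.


h = 169 / (107.6*1428*0.05) = 0.021998 mm


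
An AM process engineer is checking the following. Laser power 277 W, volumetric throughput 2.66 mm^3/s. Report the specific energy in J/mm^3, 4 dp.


SE = 277 / 2.66 = 104.1353 J/mm^3


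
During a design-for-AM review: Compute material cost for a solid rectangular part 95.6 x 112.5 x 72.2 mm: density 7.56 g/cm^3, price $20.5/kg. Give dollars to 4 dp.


V = 95.6 * 112.5 * 72.2 = 776511.0 mm^3 = 776.511 cm^3
Mass = 776.511 * 7.56 / 1000 = 5.87042316 kg
Cost = 5.87042316 * 20.5 = 120.3437 $


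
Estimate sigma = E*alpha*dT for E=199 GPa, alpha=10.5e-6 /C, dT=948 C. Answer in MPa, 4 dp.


sigma = 199*1000 * 10.5e-6 * 948 = 1980.846 MPa


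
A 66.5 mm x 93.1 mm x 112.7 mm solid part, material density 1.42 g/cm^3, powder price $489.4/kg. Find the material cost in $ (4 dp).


V = 66.5 * 93.1 * 112.7 = 697742.605 mm^3 = 697.742605 cm^3
Mass = 697.742605 * 1.42 / 1000 = 0.9907945 kg
Cost = 0.9907945 * 489.4 = 484.8948 $


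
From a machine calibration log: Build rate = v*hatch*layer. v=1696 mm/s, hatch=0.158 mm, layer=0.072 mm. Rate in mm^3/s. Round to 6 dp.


Rate = 1696 * 0.158 * 0.072 = 19.293696 mm^3/s


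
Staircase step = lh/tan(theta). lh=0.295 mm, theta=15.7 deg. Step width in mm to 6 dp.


step = 0.295 / tan(15.7) = 1.049496 mm


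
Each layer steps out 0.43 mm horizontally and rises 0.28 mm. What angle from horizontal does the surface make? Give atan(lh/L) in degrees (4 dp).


angle = atan(0.28/0.43) = 33.0707 degrees


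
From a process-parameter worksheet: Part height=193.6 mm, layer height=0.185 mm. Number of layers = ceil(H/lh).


Layers = ceil(193.6/0.185) = 1047


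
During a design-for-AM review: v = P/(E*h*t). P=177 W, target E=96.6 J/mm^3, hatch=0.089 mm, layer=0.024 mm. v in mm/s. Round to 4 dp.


v = 177 / (96.6*0.089*0.024) = 857.8175 mm/s


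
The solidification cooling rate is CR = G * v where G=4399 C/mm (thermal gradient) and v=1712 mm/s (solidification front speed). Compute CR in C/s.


CR = 4399 * 1712 = 7531088 C/s


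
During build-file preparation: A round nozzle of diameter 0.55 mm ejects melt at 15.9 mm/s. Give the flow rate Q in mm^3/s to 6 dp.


A = pi*(0.55/2)^2 = 0.23758294 mm^2
Q = 0.23758294 * 15.9 = 3.777569 mm^3/s


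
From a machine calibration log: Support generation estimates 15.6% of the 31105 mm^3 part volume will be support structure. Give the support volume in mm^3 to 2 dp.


V_support = 31105 * 0.156 = 4852.38 mm^3


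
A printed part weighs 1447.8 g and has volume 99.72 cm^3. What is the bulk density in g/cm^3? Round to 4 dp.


rho = 1447.8 / 99.72 = 14.5187 g/cm^3


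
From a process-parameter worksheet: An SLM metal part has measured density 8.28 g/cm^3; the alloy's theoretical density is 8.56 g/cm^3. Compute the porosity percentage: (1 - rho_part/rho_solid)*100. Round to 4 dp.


Porosity = (1-8.28/8.56)*100 = 3.271 %


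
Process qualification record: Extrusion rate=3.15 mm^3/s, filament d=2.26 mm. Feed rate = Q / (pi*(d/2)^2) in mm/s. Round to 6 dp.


A = pi*(2.26/2)^2 = 4.0115
v = 3.15 / 4.0115 = 0.785242 mm/s


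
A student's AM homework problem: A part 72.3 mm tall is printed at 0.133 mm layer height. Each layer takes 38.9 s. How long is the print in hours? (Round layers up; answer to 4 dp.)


Layers = ceil(72.3/0.133) = 544
t = 544 * 38.9 / 3600 = 5.8782 hrs


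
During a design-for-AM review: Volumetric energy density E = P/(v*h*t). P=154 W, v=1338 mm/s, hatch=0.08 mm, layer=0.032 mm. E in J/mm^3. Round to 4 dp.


E = 154 / (1338*0.08*0.032) = 44.9598 J/mm^3


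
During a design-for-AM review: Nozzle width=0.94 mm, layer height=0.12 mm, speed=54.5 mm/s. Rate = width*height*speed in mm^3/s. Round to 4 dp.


Rate = 0.94 * 0.12 * 54.5 = 6.1476 mm^3/s


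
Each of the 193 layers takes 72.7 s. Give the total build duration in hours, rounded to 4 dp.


t = 193 * 72.7 / 3600 = 3.8975 hrs


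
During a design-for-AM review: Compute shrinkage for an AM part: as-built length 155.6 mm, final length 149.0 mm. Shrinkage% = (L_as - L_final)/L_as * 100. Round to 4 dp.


Shrinkage = ((155.6-149.0)/155.6)*100 = 4.2416 %


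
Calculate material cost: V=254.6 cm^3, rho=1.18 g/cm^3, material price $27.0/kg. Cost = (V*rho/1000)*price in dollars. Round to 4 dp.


Mass = 254.6*1.18/1000 = 0.300428 kg
Cost = 0.300428 * 27.0 = 8.1116 $


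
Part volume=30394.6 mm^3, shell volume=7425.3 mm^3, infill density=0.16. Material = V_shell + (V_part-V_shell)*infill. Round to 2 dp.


V_infill = (30394.6 - 7425.3) * 0.16 = 3675.09
V_total = 7425.3 + 3675.09 = 11100.39 mm^3


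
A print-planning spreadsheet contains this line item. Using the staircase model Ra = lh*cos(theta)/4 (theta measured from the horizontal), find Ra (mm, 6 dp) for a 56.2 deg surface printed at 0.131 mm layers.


Ra = 0.131 * cos(56.2) / 4 = 0.018219 mm


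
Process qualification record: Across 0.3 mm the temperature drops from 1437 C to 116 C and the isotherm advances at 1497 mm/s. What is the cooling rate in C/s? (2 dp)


G = (1437-116)/0.3 = 4403.33333333 C/mm
CR = 4403.33333333 * 1497 = 6591790.0 C/s


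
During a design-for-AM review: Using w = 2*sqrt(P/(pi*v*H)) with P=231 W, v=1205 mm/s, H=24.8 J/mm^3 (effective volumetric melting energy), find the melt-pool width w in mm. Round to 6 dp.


w = 2*sqrt(231/(pi*1205*24.8)) = 0.099207 mm


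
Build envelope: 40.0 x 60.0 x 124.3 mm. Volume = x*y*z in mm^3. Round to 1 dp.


V = 40.0 * 60.0 * 124.3 = 298320.0 mm^3


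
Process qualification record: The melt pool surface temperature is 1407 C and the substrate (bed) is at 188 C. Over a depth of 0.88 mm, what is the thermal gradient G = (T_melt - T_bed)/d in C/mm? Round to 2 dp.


G = (1407-188)/0.88 = 1385.23 C/mm


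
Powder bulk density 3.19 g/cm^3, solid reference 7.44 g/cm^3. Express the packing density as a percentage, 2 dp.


Packing = (3.19/7.44)*100 = 42.88 %


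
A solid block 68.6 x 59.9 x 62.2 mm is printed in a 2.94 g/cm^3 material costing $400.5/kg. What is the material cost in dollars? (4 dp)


V = 68.6 * 59.9 * 62.2 = 255588.508 mm^3 = 255.588508 cm^3
Mass = 255.588508 * 2.94 / 1000 = 0.75143021 kg
Cost = 0.75143021 * 400.5 = 300.9478 $


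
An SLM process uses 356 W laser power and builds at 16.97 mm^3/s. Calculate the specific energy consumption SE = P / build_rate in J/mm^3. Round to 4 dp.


SE = 356 / 16.97 = 20.9782 J/mm^3


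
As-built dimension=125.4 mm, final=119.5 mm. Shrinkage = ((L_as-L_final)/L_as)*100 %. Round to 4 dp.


Shrinkage = ((125.4-119.5)/125.4)*100 = 4.7049 %


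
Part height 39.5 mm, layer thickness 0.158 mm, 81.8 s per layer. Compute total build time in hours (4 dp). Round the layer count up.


Layers = ceil(39.5/0.158) = 250
t = 250 * 81.8 / 3600 = 5.6806 hrs


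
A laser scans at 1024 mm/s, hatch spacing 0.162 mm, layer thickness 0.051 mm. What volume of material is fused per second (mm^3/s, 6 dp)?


Rate = 1024 * 0.162 * 0.051 = 8.460288 mm^3/s


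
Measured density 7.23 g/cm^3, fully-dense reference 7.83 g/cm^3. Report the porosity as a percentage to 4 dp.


Porosity = (1-7.23/7.83)*100 = 7.6628 %


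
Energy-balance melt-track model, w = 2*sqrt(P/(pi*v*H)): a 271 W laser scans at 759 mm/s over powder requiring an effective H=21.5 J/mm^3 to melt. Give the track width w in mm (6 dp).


w = 2*sqrt(271/(pi*759*21.5)) = 0.145412 mm


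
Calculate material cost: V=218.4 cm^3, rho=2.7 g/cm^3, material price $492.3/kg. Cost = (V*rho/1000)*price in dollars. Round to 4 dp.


Mass = 218.4*2.7/1000 = 0.58968 kg
Cost = 0.58968 * 492.3 = 290.2995 $


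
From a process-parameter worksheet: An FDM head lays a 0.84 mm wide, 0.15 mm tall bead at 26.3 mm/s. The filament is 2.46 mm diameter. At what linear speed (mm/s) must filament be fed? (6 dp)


Q = 0.84 * 0.15 * 26.3 = 3.3138 mm^3/s
A_fil = pi*(2.46/2)^2 = 4.75291553 mm^2
v_feed = 3.3138 / 4.75291553 = 0.697214 mm/s


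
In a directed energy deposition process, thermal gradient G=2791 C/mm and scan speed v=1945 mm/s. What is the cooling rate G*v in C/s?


CR = 2791 * 1945 = 5428495 C/s


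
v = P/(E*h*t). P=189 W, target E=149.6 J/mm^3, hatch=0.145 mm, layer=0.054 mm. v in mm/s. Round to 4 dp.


v = 189 / (149.6*0.145*0.054) = 161.3498 mm/s


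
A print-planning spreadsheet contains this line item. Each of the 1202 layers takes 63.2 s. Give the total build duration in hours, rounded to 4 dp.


t = 1202 * 63.2 / 3600 = 21.1018 hrs


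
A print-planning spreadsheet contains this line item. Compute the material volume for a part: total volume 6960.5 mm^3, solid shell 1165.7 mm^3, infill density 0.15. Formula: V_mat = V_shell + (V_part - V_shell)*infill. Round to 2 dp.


V_infill = (6960.5 - 1165.7) * 0.15 = 869.22
V_total = 1165.7 + 869.22 = 2034.92 mm^3


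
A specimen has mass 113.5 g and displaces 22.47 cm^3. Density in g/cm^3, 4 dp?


rho = 113.5 / 22.47 = 5.0512 g/cm^3


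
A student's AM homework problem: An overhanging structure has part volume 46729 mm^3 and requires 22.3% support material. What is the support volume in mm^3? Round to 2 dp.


V_support = 46729 * 0.223 = 10420.57 mm^3


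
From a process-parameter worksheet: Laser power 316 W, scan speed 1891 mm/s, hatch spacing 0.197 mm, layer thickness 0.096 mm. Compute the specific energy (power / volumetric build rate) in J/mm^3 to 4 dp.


Build rate = 1891 * 0.197 * 0.096 = 35.762592 mm^3/s
SE = 316 / 35.762592 = 8.836 J/mm^3


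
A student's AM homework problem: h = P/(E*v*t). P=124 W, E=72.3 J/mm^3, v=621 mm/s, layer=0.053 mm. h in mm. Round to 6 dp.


h = 124 / (72.3*621*0.053) = 0.052109 mm


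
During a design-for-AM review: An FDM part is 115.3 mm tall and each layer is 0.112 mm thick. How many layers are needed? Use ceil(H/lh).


Layers = ceil(115.3/0.112) = 1030


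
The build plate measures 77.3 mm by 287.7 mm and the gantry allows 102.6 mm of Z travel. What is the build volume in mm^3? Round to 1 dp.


V = 77.3 * 287.7 * 102.6 = 2281742.9 mm^3


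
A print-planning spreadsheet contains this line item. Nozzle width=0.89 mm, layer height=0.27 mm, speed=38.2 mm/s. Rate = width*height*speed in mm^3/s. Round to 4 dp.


Rate = 0.89 * 0.27 * 38.2 = 9.1795 mm^3/s


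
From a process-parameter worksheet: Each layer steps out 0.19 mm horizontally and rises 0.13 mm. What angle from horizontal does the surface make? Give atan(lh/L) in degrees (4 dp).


angle = atan(0.13/0.19) = 34.3803 degrees


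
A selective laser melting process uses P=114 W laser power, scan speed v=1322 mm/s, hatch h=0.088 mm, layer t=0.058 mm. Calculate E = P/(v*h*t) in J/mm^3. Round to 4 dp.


E = 114 / (1322*0.088*0.058) = 16.8952 J/mm^3


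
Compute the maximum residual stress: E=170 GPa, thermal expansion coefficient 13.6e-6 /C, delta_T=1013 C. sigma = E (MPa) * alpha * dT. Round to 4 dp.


sigma = 170*1000 * 13.6e-6 * 1013 = 2342.056 MPa


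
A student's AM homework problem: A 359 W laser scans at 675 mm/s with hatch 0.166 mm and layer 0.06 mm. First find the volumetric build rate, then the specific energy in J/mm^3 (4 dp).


Build rate = 675 * 0.166 * 0.06 = 6.723 mm^3/s
SE = 359 / 6.723 = 53.3988 J/mm^3


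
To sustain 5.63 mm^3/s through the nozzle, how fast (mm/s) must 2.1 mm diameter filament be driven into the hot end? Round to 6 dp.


A = pi*(2.1/2)^2 = 3.463606
v = 5.63 / 3.463606 = 1.625474 mm/s


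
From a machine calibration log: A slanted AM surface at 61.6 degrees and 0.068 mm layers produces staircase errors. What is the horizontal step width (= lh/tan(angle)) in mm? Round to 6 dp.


step = 0.068 / tan(61.6) = 0.036767 mm


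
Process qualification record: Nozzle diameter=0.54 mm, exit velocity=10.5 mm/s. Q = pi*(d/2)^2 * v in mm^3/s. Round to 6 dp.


A = pi*(0.54/2)^2 = 0.2290221 mm^2
Q = 0.2290221 * 10.5 = 2.404732 mm^3/s


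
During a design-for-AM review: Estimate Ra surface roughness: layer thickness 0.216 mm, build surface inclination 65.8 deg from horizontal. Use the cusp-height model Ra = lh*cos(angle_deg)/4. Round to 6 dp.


Ra = 0.216 * cos(65.8) / 4 = 0.022136 mm


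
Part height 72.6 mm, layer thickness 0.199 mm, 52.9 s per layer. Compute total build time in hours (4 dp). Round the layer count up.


Layers = ceil(72.6/0.199) = 365
t = 365 * 52.9 / 3600 = 5.3635 hrs


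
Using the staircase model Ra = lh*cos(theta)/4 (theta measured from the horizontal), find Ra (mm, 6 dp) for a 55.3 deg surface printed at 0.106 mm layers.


Ra = 0.106 * cos(55.3) / 4 = 0.015086 mm


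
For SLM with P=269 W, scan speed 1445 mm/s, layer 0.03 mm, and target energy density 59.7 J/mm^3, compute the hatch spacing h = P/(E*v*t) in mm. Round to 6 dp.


h = 269 / (59.7*1445*0.03) = 0.103941 mm


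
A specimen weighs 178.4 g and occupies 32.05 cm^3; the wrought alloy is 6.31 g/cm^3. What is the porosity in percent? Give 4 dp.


rho_part = 178.4 / 32.05 = 5.56630265 g/cm^3
Porosity = (1 - 5.56630265/6.31)*100 = 11.786 %


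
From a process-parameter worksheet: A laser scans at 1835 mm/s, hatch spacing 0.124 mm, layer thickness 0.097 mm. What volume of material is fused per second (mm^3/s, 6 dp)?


Rate = 1835 * 0.124 * 0.097 = 22.07138 mm^3/s


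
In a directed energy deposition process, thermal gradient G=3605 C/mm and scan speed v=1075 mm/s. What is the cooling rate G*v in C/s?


CR = 3605 * 1075 = 3875375 C/s


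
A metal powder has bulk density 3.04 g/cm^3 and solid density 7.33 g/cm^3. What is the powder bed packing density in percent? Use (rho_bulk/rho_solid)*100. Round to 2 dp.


Packing = (3.04/7.33)*100 = 41.47 %


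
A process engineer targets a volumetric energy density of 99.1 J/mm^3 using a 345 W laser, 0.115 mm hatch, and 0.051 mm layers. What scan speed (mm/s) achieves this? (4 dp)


v = 345 / (99.1*0.115*0.051) = 593.5775 mm/s


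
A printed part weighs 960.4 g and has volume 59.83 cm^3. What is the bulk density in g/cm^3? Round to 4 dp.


rho = 960.4 / 59.83 = 16.0521 g/cm^3


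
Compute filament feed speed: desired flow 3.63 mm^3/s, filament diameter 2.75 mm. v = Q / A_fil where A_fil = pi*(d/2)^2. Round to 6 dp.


A = pi*(2.75/2)^2 = 5.939574
v = 3.63 / 5.939574 = 0.611155 mm/s


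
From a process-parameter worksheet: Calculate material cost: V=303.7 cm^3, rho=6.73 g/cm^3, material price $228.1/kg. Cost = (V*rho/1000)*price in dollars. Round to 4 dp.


Mass = 303.7*6.73/1000 = 2.043901 kg
Cost = 2.043901 * 228.1 = 466.2138 $


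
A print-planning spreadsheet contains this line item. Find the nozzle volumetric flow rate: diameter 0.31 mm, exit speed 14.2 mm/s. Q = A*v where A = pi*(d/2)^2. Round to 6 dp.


A = pi*(0.31/2)^2 = 0.07547676 mm^2
Q = 0.07547676 * 14.2 = 1.07177 mm^3/s


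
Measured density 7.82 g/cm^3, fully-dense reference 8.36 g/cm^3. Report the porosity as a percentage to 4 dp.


Porosity = (1-7.82/8.36)*100 = 6.4593 %


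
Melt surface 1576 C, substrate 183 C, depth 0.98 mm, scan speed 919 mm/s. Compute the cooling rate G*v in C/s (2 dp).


G = (1576-183)/0.98 = 1421.42857143 C/mm
CR = 1421.42857143 * 919 = 1306292.86 C/s


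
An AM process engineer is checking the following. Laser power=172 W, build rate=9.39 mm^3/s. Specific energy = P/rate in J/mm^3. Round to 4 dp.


SE = 172 / 9.39 = 18.3174 J/mm^3


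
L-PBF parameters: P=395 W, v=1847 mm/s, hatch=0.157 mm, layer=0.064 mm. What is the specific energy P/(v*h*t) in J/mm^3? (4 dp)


Build rate = 1847 * 0.157 * 0.064 = 18.558656 mm^3/s
SE = 395 / 18.558656 = 21.2839 J/mm^3


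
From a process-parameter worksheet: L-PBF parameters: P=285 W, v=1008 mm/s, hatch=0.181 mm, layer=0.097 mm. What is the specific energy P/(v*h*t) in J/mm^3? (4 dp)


Build rate = 1008 * 0.181 * 0.097 = 17.697456 mm^3/s
SE = 285 / 17.697456 = 16.104 J/mm^3


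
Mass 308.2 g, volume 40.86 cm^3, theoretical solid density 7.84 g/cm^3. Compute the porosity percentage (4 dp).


rho_part = 308.2 / 40.86 = 7.54282917 g/cm^3
Porosity = (1 - 7.54282917/7.84)*100 = 3.7904 %


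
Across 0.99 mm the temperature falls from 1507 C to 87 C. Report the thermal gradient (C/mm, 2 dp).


G = (1507-87)/0.99 = 1434.34 C/mm
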